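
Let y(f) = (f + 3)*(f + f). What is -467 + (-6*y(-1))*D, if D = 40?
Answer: 493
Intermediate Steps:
y(f) = 2*f*(3 + f) (y(f) = (3 + f)*(2*f) = 2*f*(3 + f))
-467 + (-6*y(-1))*D = -467 - 12*(-1)*(3 - 1)*40 = -467 - 12*(-1)*2*40 = -467 - 6*(-4)*40 = -467 + 24*40 = -467 + 960 = 493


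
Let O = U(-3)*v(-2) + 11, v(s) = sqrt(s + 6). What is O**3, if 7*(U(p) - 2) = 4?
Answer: 1442897/343 ≈ 4206.7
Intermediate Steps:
v(s) = sqrt(6 + s)
U(p) = 18/7 (U(p) = 2 + (1/7)*4 = 2 + 4/7 = 18/7)
O = 113/7 (O = 18*sqrt(6 - 2)/7 + 11 = 18*sqrt(4)/7 + 11 = (18/7)*2 + 11 = 36/7 + 11 = 113/7 ≈ 16.143)
O**3 = (113/7)**3 = 1442897/343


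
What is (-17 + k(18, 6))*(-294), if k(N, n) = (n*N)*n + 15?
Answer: -189924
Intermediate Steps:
k(N, n) = 15 + N*n**2 (k(N, n) = (N*n)*n + 15 = N*n**2 + 15 = 15 + N*n**2)
(-17 + k(18, 6))*(-294) = (-17 + (15 + 18*6**2))*(-294) = (-17 + (15 + 18*36))*(-294) = (-17 + (15 + 648))*(-294) = (-17 + 663)*(-294) = 646*(-294) = -189924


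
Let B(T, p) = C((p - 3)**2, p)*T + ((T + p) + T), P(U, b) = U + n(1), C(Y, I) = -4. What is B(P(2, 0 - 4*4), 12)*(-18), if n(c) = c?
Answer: -108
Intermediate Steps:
P(U, b) = 1 + U (P(U, b) = U + 1 = 1 + U)
B(T, p) = p - 2*T (B(T, p) = -4*T + ((T + p) + T) = -4*T + (p + 2*T) = p - 2*T)
B(P(2, 0 - 4*4), 12)*(-18) = (12 - 2*(1 + 2))*(-18) = (12 - 2*3)*(-18) = (12 - 6)*(-18) = 6*(-18) = -108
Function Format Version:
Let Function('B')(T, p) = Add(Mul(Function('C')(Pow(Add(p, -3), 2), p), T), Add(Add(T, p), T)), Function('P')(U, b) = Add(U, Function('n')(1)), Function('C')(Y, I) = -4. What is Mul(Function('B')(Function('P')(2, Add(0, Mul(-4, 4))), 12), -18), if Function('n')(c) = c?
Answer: -108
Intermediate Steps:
Function('P')(U, b) = Add(1, U) (Function('P')(U, b) = Add(U, 1) = Add(1, U))
Function('B')(T, p) = Add(p, Mul(-2, T)) (Function('B')(T, p) = Add(Mul(-4, T), Add(Add(T, p), T)) = Add(Mul(-4, T), Add(p, Mul(2, T))) = Add(p, Mul(-2, T)))
Mul(Function('B')(Function('P')(2, Add(0, Mul(-4, 4))), 12), -18) = Mul(Add(12, Mul(-2, Add(1, 2))), -18) = Mul(Add(12, Mul(-2, 3)), -18) = Mul(Add(12, -6), -18) = Mul(6, -18) = -108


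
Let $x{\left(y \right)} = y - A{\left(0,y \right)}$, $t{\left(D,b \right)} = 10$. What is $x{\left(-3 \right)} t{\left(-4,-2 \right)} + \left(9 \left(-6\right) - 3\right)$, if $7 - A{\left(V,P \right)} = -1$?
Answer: $-167$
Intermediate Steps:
$A{\left(V,P \right)} = 8$ ($A{\left(V,P \right)} = 7 - -1 = 7 + 1 = 8$)
$x{\left(y \right)} = -8 + y$ ($x{\left(y \right)} = y - 8 = -8 + y$)
$x{\left(-3 \right)} t{\left(-4,-2 \right)} + \left(9 \left(-6\right) - 3\right) = \left(-8 - 3\right) 10 + \left(9 \left(-6\right) - 3\right) = \left(-11\right) 10 - 57 = -110 - 57 = -167$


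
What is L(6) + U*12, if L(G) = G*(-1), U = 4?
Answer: 42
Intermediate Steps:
L(G) = -G
L(6) + U*12 = -1*6 + 4*12 = -6 + 48 = 42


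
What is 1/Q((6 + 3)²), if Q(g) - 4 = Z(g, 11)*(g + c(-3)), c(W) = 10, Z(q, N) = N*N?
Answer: 1/11015 ≈ 9.0785e-5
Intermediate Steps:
Z(q, N) = N²
Q(g) = 1214 + 121*g (Q(g) = 4 + 11²*(g + 10) = 4 + 121*(10 + g) = 4 + (1210 + 121*g) = 1214 + 121*g)
1/Q((6 + 3)²) = 1/(1214 + 121*(6 + 3)²) = 1/(1214 + 121*9²) = 1/(1214 + 121*81) = 1/(1214 + 9801) = 1/11015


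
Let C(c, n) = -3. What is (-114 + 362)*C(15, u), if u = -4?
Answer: -744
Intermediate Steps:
(-114 + 362)*C(15, u) = (-114 + 362)*(-3) = 248*(-3) = -744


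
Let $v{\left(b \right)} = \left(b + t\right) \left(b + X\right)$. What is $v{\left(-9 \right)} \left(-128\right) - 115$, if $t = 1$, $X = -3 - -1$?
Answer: $-11379$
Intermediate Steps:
$X = -2$ ($X = -3 + 1 = -2$)
$v{\left(b \right)} = \left(1 + b\right) \left(-2 + b\right)$ ($v{\left(b \right)} = \left(b + 1\right) \left(b - 2\right) = \left(1 + b\right) \left(-2 + b\right)$)
$v{\left(-9 \right)} \left(-128\right) - 115 = \left(-2 + \left(-9\right)^{2} - -9\right) \left(-128\right) - 115 = \left(-2 + 81 + 9\right) \left(-128\right) - 115 = 88 \left(-128\right) - 115 = -11264 - 115 = -11379$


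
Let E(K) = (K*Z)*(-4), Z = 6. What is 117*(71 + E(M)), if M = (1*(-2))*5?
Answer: 36387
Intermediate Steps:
M = -10 (M = -2*5 = -10)
E(K) = -24*K (E(K) = (K*6)*(-4) = (6*K)*(-4) = -24*K)
117*(71 + E(M)) = 117*(71 - 24*(-10)) = 117*(71 + 240) = 117*311 = 36387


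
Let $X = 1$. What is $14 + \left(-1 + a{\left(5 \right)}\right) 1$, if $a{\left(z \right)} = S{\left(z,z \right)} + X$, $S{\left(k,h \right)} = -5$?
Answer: $9$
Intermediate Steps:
$a{\left(z \right)} = -4$ ($a{\left(z \right)} = -5 + 1 = -4$)
$14 + \left(-1 + a{\left(5 \right)}\right) 1 = 14 + \left(-1 - 4\right) 1 = 14 - 5 = 9$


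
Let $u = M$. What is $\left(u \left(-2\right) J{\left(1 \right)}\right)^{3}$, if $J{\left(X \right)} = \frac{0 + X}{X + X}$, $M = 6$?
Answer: $-216$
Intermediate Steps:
$J{\left(X \right)} = \frac{1}{2}$ ($J{\left(X \right)} = \frac{X}{2 X} = X \frac{1}{2 X} = \frac{1}{2}$)
$u = 6$
$\left(u \left(-2\right) J{\left(1 \right)}\right)^{3} = \left(6 \left(-2\right) \frac{1}{2}\right)^{3} = \left(\left(-12\right) \frac{1}{2}\right)^{3} = \left(-6\right)^{3} = -216$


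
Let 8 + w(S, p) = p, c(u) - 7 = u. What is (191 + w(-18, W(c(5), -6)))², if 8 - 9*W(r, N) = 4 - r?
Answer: 2765569/81 ≈ 34143.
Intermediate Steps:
c(u) = 7 + u
W(r, N) = 4/9 + r/9 (W(r, N) = 8/9 - (4 - r)/9 = 8/9 + (-4/9 + r/9) = 4/9 + r/9)
w(S, p) = -8 + p
(191 + w(-18, W(c(5), -6)))² = (191 + (-8 + (4/9 + (7 + 5)/9)))² = (191 + (-8 + (4/9 + (⅑)*12)))² = (191 + (-8 + (4/9 + 4/3)))² = (191 + (-8 + 16/9))² = (191 - 56/9)² = (1663/9)² = 2765569/81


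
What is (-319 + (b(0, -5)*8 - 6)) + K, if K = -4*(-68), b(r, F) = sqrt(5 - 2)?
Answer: -53 + 8*sqrt(3) ≈ -39.144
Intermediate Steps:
b(r, F) = sqrt(3)
K = 272
(-319 + (b(0, -5)*8 - 6)) + K = (-319 + (sqrt(3)*8 - 6)) + 272 = (-319 + (8*sqrt(3) - 6)) + 272 = (-319 + (-6 + 8*sqrt(3))) + 272 = (-325 + 8*sqrt(3)) + 272 = -53 + 8*sqrt(3)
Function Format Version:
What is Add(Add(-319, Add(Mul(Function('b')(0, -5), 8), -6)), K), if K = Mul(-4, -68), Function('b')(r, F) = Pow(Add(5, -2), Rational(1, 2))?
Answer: Add(-53, Mul(8, Pow(3, Rational(1, 2)))) ≈ -39.144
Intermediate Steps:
Function('b')(r, F) = Pow(3, Rational(1, 2))
K = 272
Add(Add(-319, Add(Mul(Function('b')(0, -5), 8), -6)), K) = Add(Add(-319, Add(Mul(Pow(3, Rational(1, 2)), 8), -6)), 272) = Add(Add(-319, Add(Mul(8, Pow(3, Rational(1, 2))), -6)), 272) = Add(Add(-319, Add(-6, Mul(8, Pow(3, Rational(1, 2))))), 272) = Add(Add(-325, Mul(8, Pow(3, Rational(1, 2)))), 272) = Add(-53, Mul(8, Pow(3, Rational(1, 2))))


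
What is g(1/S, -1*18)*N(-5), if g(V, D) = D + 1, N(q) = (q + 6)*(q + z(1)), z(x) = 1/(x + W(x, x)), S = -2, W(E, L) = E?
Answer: 153/2 ≈ 76.500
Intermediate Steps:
z(x) = 1/(2*x) (z(x) = 1/(x + x) = 1/(2*x))
N(q) = (1/2 + q)*(6 + q) (N(q) = (q + 6)*(q + (1/2)/1) = (6 + q)*(q + (1/2)*1) = (6 + q)*(q + 1/2) = (6 + q)*(1/2 + q) = (1/2 + q)*(6 + q))
g(V, D) = 1 + D
g(1/S, -1*18)*N(-5) = (1 - 1*18)*(3 + (-5)**2 + (13/2)*(-5)) = (1 - 18)*(3 + 25 - 65/2) = -17*(-9/2) = 153/2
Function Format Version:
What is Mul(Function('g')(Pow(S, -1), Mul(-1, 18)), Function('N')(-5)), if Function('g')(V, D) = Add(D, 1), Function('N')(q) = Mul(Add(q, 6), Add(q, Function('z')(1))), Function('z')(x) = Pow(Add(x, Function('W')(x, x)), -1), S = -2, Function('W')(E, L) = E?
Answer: Rational(153, 2) ≈ 76.500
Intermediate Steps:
Function('z')(x) = Mul(Rational(1, 2), Pow(x, -1)) (Function('z')(x) = Pow(Add(x, x), -1) = Pow(Mul(2, x), -1) = Mul(Rational(1, 2), Pow(x, -1)))
Function('N')(q) = Mul(Add(Rational(1, 2), q), Add(6, q)) (Function('N')(q) = Mul(Add(q, 6), Add(q, Mul(Rational(1, 2), Pow(1, -1)))) = Mul(Add(6, q), Add(q, Mul(Rational(1, 2), 1))) = Mul(Add(6, q), Add(q, Rational(1, 2))) = Mul(Add(6, q), Add(Rational(1, 2), q)) = Mul(Add(Rational(1, 2), q), Add(6, q)))
Function('g')(V, D) = Add(1, D)
Mul(Function('g')(Pow(S, -1), Mul(-1, 18)), Function('N')(-5)) = Mul(Add(1, Mul(-1, 18)), Add(3, Pow(-5, 2), Mul(Rational(13, 2), -5))) = Mul(Add(1, -18), Add(3, 25, Rational(-65, 2))) = Mul(-17, Rational(-9, 2)) = Rational(153, 2)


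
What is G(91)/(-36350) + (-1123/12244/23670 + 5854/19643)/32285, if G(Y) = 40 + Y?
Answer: -480305614733020451/133617886216671799800 ≈ -0.0035946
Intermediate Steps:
G(91)/(-36350) + (-1123/12244/23670 + 5854/19643)/32285 = (40 + 91)/(-36350) + (-1123/12244/23670 + 5854/19643)/32285 = 131*(-1/36350) + (-1123*1/12244*(1/23670) + 5854*(1/19643))*(1/32285) = -131/36350 + (-1123/12244*1/23670 + 5854/19643)*(1/32285) = -131/36350 + (-1123/289815480 + 5854/19643)*(1/32285) = -131/36350 + (1696557760831/5692845473640)*(1/32285) = -131/36350 + 1696557760831/183793516116467400 = -480305614733020451/133617886216671799800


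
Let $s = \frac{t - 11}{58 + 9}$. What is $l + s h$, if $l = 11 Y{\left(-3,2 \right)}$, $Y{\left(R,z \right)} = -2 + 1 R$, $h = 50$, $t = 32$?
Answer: $- \frac{2635}{67} \approx -39.328$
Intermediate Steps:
$s = \frac{21}{67}$ ($s = \frac{32 - 11}{58 + 9} = \frac{21}{67} \approx 0.31343$)
$Y{\left(R,z \right)} = -2 + R$
$l = -55$ ($l = 11 \left(-2 - 3\right) = 11 \left(-5\right) = -55$)
$l + s h = -55 + \frac{21}{67} \cdot 50 = -55 + \frac{1050}{67} = - \frac{2635}{67}$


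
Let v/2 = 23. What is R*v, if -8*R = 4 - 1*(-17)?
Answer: -483/4 ≈ -120.75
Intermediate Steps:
v = 46 (v = 2*23 = 46)
R = -21/8 (R = -(4 - 1*(-17))/8 = -(4 + 17)/8 = -⅛*21 = -21/8 ≈ -2.6250)
R*v = -21/8*46 = -483/4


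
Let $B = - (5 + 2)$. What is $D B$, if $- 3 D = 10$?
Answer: $\frac{70}{3} \approx 23.333$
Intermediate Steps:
$D = - \frac{10}{3}$ ($D = \left(- \frac{1}{3}\right) 10 = - \frac{10}{3} \approx -3.3333$)
$B = -7$ ($B = \left(-1\right) 7 = -7$)
$D B = \left(- \frac{10}{3}\right) \left(-7\right) = \frac{70}{3}$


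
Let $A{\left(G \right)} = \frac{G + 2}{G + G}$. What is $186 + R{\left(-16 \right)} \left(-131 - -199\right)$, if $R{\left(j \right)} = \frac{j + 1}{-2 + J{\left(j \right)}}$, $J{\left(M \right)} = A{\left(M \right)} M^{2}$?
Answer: $\frac{1944}{11} \approx 176.73$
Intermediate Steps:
$A{\left(G \right)} = \frac{2 + G}{2 G}$
$J{\left(M \right)} = \frac{M \left(2 + M\right)}{2}$ ($J{\left(M \right)} = \frac{2 + M}{2 M} M^{2} = \frac{M \left(2 + M\right)}{2}$)
$R{\left(j \right)} = \frac{1 + j}{-2 + \frac{j \left(2 + j\right)}{2}}$ ($R{\left(j \right)} = \frac{j + 1}{-2 + \frac{j \left(2 + j\right)}{2}} = \frac{1 + j}{-2 + \frac{j \left(2 + j\right)}{2}}$)
$186 + R{\left(-16 \right)} \left(-131 - -199\right) = 186 + \frac{2 \left(1 - 16\right)}{-4 - 16 \left(2 - 16\right)} \left(-131 - -199\right) = 186 + 2 \frac{1}{-4 - -224} \left(-15\right) \left(-131 + 199\right) = 186 + 2 \frac{1}{-4 + 224} \left(-15\right) 68 = 186 + 2 \cdot \frac{1}{220} \left(-15\right) 68 = 186 - \frac{102}{11} = \frac{1944}{11}$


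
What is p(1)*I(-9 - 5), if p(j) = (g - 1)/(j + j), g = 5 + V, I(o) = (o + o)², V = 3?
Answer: 2744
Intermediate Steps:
I(o) = 4*o² (I(o) = (2*o)² = 4*o²)
g = 8 (g = 5 + 3 = 8)
p(j) = 7/(2*j) (p(j) = (8 - 1)/(j + j) = 7/((2*j)) = 7*(1/(2*j)) = 7/(2*j))
p(1)*I(-9 - 5) = ((7/2)/1)*(4*(-9 - 5)²) = ((7/2)*1)*(4*(-14)²) = 7*(4*196)/2 = (7/2)*784 = 2744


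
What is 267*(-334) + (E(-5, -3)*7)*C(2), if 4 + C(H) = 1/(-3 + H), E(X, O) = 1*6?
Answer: -89388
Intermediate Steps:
E(X, O) = 6
C(H) = -4 + 1/(-3 + H)
267*(-334) + (E(-5, -3)*7)*C(2) = 267*(-334) + (6*7)*((13 - 4*2)/(-3 + 2)) = -89178 + 42*((13 - 8)/(-1)) = -89178 + 42*(-1*5) = -89178 + 42*(-5) = -89178 - 210 = -89388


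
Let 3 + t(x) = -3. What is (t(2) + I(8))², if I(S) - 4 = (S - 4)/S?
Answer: 9/4 ≈ 2.2500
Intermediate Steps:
I(S) = 4 + (-4 + S)/S (I(S) = 4 + (S - 4)/S = 4 + (-4 + S)/S)
t(x) = -6 (t(x) = -3 - 3 = -6)
(t(2) + I(8))² = (-6 + (5 - 4/8))² = (-6 + (5 - 4*⅛))² = (-6 + (5 - ½))² = (-6 + 9/2)² = (-3/2)² = 9/4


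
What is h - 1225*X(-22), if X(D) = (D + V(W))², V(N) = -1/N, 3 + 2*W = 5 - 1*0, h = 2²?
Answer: -648021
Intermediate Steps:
h = 4
W = 1 (W = -3/2 + (5 - 1*0)/2 = -3/2 + (5 + 0)/2 = -3/2 + (½)*5 = -3/2 + 5/2 = 1)
X(D) = (-1 + D)² (X(D) = (D - 1/1)² = (D - 1*1)² = (D - 1)² = (-1 + D)²)
h - 1225*X(-22) = 4 - 1225*(-1 - 22)² = 4 - 1225*(-23)² = 4 - 1225*529 = 4 - 648025 = -648021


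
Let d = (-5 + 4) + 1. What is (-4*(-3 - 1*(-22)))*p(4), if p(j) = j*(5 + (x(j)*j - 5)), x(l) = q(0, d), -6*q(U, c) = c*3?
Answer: 0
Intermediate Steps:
d = 0 (d = -1 + 1 = 0)
q(U, c) = -c/2 (q(U, c) = -c*3/6 = -c/2)
x(l) = 0 (x(l) = -½*0 = 0)
p(j) = 0 (p(j) = j*(5 + (0*j - 5)) = j*(5 + (0 - 5)) = j*(5 - 5) = j*0 = 0)
(-4*(-3 - 1*(-22)))*p(4) = -4*(-3 - 1*(-22))*0 = -4*(-3 + 22)*0 = -4*19*0 = -76*0 = 0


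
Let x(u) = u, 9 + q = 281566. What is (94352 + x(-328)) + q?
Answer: 375581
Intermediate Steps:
q = 281557 (q = -9 + 281566 = 281557)
(94352 + x(-328)) + q = (94352 - 328) + 281557 = 94024 + 281557 = 375581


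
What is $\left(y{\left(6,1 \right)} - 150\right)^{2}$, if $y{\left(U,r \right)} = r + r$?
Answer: $21904$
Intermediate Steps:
$y{\left(U,r \right)} = 2 r$
$\left(y{\left(6,1 \right)} - 150\right)^{2} = \left(2 \cdot 1 - 150\right)^{2} = \left(2 - 150\right)^{2} = \left(-148\right)^{2} = 21904$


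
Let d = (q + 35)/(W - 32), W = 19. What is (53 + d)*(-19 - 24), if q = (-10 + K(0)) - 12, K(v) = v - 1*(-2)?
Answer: -28982/13 ≈ -2229.4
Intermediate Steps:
K(v) = 2 + v (K(v) = v + 2 = 2 + v)
q = -20 (q = (-10 + (2 + 0)) - 12 = (-10 + 2) - 12 = -8 - 12 = -20)
d = -15/13 (d = (-20 + 35)/(19 - 32) = 15/(-13) = 15*(-1/13) = -15/13 ≈ -1.1538)
(53 + d)*(-19 - 24) = (53 - 15/13)*(-19 - 24) = (674/13)*(-43) = -28982/13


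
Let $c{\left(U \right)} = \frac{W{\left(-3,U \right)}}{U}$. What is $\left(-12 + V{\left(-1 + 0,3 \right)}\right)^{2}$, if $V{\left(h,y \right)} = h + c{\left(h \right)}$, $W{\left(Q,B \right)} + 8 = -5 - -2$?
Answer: $4$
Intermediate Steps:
$W{\left(Q,B \right)} = -11$ ($W{\left(Q,B \right)} = -8 - 3 = -11$)
$c{\left(U \right)} = - \frac{11}{U}$
$V{\left(h,y \right)} = h - \frac{11}{h}$
$\left(-12 + V{\left(-1 + 0,3 \right)}\right)^{2} = \left(-12 + \left(\left(-1 + 0\right) - \frac{11}{-1 + 0}\right)\right)^{2} = \left(-12 - \left(1 + \frac{11}{-1}\right)\right)^{2} = \left(-12 - -10\right)^{2} = \left(-12 + \left(-1 + 11\right)\right)^{2} = \left(-12 + 10\right)^{2} = \left(-2\right)^{2} = 4$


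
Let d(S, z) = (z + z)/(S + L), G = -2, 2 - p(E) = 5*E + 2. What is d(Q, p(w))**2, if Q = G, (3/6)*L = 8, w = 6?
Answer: 900/49 ≈ 18.367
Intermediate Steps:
L = 16 (L = 2*8 = 16)
p(E) = -5*E (p(E) = 2 - (5*E + 2) = 2 - (2 + 5*E) = 2 + (-2 - 5*E) = -5*E)
Q = -2
d(S, z) = 2*z/(16 + S) (d(S, z) = (z + z)/(S + 16) = (2*z)/(16 + S) = 2*z/(16 + S))
d(Q, p(w))**2 = (2*(-5*6)/(16 - 2))**2 = (2*(-30)/14)**2 = (2*(-30)*(1/14))**2 = (-30/7)**2 = 900/49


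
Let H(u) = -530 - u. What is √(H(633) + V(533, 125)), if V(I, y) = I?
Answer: 3*I*√70 ≈ 25.1*I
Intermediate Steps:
√(H(633) + V(533, 125)) = √((-530 - 1*633) + 533) = √((-530 - 633) + 533) = √(-1163 + 533) = √(-630) = 3*I*√70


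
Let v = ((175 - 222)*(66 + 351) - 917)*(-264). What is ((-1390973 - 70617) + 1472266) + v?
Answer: 5426900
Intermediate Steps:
v = 5416224 (v = (-47*417 - 917)*(-264) = (-19599 - 917)*(-264) = -20516*(-264) = 5416224)
((-1390973 - 70617) + 1472266) + v = ((-1390973 - 70617) + 1472266) + 5416224 = (-1461590 + 1472266) + 5416224 = 10676 + 5416224 = 5426900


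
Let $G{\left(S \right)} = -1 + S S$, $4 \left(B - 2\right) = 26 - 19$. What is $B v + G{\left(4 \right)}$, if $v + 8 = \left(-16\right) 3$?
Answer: $-195$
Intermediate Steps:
$v = -56$ ($v = -8 - 48 = -56$)
$B = \frac{15}{4}$ ($B = 2 + \frac{26 - 19}{4} = 2 + \frac{1}{4} \cdot 7 = 2 + \frac{7}{4} = \frac{15}{4} \approx 3.75$)
$G{\left(S \right)} = -1 + S^{2}$
$B v + G{\left(4 \right)} = \frac{15}{4} \left(-56\right) - \left(1 - 4^{2}\right) = -210 + \left(-1 + 16\right) = -210 + 15 = -195$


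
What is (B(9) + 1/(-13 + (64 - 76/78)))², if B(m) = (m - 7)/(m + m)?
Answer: 5299204/308318481 ≈ 0.017187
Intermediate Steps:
B(m) = (-7 + m)/(2*m) (B(m) = (-7 + m)/((2*m)) = (-7 + m)*(1/(2*m)) = (-7 + m)/(2*m))
(B(9) + 1/(-13 + (64 - 76/78)))² = ((½)*(-7 + 9)/9 + 1/(-13 + (64 - 76/78)))² = ((½)*(⅑)*2 + 1/(-13 + (64 - 76*1/78)))² = (⅑ + 1/(-13 + (64 - 38/39)))² = (⅑ + 1/(-13 + 2458/39))² = (⅑ + 1/(1951/39))² = (⅑ + 39/1951)² = (2302/17559)² = 5299204/308318481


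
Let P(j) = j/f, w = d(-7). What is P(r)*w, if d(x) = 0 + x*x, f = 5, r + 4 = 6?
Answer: 98/5 ≈ 19.600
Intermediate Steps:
r = 2 (r = -4 + 6 = 2)
d(x) = x**2 (d(x) = 0 + x**2 = x**2)
w = 49 (w = (-7)**2 = 49)
P(j) = j/5
P(r)*w = ((1/5)*2)*49 = (2/5)*49 = 98/5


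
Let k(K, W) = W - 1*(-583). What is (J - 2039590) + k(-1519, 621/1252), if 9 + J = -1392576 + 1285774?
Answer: -2686563515/1252 ≈ -2.1458e+6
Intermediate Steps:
k(K, W) = 583 + W (k(K, W) = W + 583 = 583 + W)
J = -106811 (J = -9 + (-1392576 + 1285774) = -9 - 106802 = -106811)
(J - 2039590) + k(-1519, 621/1252) = (-106811 - 2039590) + (583 + 621/1252) = -2146401 + (583 + 621*(1/1252)) = -2146401 + (583 + 621/1252) = -2146401 + 730537/1252 = -2686563515/1252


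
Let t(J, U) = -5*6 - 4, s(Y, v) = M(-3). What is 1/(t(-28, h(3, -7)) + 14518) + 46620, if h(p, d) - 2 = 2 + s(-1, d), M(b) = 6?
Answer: 675244081/14484 ≈ 46620.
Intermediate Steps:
s(Y, v) = 6
h(p, d) = 10 (h(p, d) = 2 + (2 + 6) = 2 + 8 = 10)
t(J, U) = -34 (t(J, U) = -30 - 4 = -34)
1/(t(-28, h(3, -7)) + 14518) + 46620 = 1/(-34 + 14518) + 46620 = 1/14484 + 46620 = 675244081/14484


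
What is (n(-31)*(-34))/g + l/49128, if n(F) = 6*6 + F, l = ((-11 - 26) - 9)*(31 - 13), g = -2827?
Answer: 21779/503206 ≈ 0.043280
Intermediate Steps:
l = -828 (l = (-37 - 9)*18 = -46*18 = -828)
n(F) = 36 + F
(n(-31)*(-34))/g + l/49128 = ((36 - 31)*(-34))/(-2827) - 828/49128 = (5*(-34))*(-1/2827) - 828*1/49128 = -170*(-1/2827) - 3/178 = 170/2827 - 3/178 = 21779/503206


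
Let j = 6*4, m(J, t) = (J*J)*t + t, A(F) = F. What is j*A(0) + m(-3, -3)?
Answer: -30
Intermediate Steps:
m(J, t) = t + t*J**2 (m(J, t) = J**2*t + t = t*J**2 + t = t + t*J**2)
j = 24
j*A(0) + m(-3, -3) = 24*0 - 3*(1 + (-3)**2) = 0 - 3*(1 + 9) = 0 - 3*10 = 0 - 30 = -30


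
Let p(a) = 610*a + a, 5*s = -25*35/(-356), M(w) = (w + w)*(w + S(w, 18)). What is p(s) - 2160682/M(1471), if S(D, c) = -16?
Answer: 228467510729/761948580 ≈ 299.85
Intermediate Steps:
M(w) = 2*w*(-16 + w) (M(w) = (w + w)*(w - 16) = (2*w)*(-16 + w) = 2*w*(-16 + w))
s = 175/356 (s = (-25*35/(-356))/5 = (-875*(-1/356))/5 = (1/5)*(875/356) = 175/356 ≈ 0.49157)
p(a) = 611*a
p(s) - 2160682/M(1471) = 611*(175/356) - 2160682*1/(2942*(-16 + 1471)) = 106925/356 - 2160682/(2*1471*1455) = 106925/356 - 2160682/4280610 = 106925/356 - 2160682*1/4280610 = 106925/356 - 1080341/2140305 = 228467510729/761948580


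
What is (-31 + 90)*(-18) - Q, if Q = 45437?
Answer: -46499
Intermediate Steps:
(-31 + 90)*(-18) - Q = (-31 + 90)*(-18) - 1*45437 = 59*(-18) - 45437 = -1062 - 45437 = -46499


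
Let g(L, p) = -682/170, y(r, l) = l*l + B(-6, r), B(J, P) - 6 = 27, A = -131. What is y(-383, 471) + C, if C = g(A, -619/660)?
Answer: 18858949/85 ≈ 2.2187e+5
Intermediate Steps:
B(J, P) = 33 (B(J, P) = 6 + 27 = 33)
y(r, l) = 33 + l² (y(r, l) = l*l + 33 = l² + 33 = 33 + l²)
g(L, p) = -341/85 (g(L, p) = -682*1/170 = -341/85)
C = -341/85 ≈ -4.0118
y(-383, 471) + C = (33 + 471²) - 341/85 = (33 + 221841) - 341/85 = 221874 - 341/85 = 18858949/85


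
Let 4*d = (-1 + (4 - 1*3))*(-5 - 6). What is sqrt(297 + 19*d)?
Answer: 3*sqrt(33) ≈ 17.234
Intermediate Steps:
d = 0 (d = ((-1 + (4 - 1*3))*(-5 - 6))/4 = ((-1 + (4 - 3))*(-11))/4 = ((-1 + 1)*(-11))/4 = (0*(-11))/4 = (1/4)*0 = 0)
sqrt(297 + 19*d) = sqrt(297 + 19*0) = sqrt(297 + 0) = sqrt(297) = 3*sqrt(33)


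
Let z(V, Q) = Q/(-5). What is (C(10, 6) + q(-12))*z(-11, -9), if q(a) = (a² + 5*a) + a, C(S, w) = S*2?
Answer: 828/5 ≈ 165.60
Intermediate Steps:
C(S, w) = 2*S
q(a) = a² + 6*a
z(V, Q) = -Q/5 (z(V, Q) = Q*(-⅕) = -Q/5)
(C(10, 6) + q(-12))*z(-11, -9) = (2*10 - 12*(6 - 12))*(-⅕*(-9)) = (20 - 12*(-6))*(9/5) = (20 + 72)*(9/5) = 92*(9/5) = 828/5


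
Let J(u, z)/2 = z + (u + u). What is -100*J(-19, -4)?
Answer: 8400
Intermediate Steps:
J(u, z) = 2*z + 4*u (J(u, z) = 2*(z + (u + u)) = 2*(z + 2*u) = 2*z + 4*u)
-100*J(-19, -4) = -100*(2*(-4) + 4*(-19)) = -100*(-8 - 76) = -100*(-84) = 8400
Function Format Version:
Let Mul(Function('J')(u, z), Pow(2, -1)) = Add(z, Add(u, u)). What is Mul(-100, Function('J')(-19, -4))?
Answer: 8400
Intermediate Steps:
Function('J')(u, z) = Add(Mul(2, z), Mul(4, u)) (Function('J')(u, z) = Mul(2, Add(z, Add(u, u))) = Mul(2, Add(z, Mul(2, u))) = Add(Mul(2, z), Mul(4, u)))
Mul(-100, Function('J')(-19, -4)) = Mul(-100, Add(Mul(2, -4), Mul(4, -19))) = Mul(-100, Add(-8, -76)) = Mul(-100, -84) = 8400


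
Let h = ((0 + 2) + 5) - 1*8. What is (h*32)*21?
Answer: -672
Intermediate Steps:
h = -1 (h = (2 + 5) - 8 = 7 - 8 = -1)
(h*32)*21 = -1*32*21 = -32*21 = -672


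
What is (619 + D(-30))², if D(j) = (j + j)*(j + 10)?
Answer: 3308761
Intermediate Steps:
D(j) = 2*j*(10 + j) (D(j) = (2*j)*(10 + j) = 2*j*(10 + j))
(619 + D(-30))² = (619 + 2*(-30)*(10 - 30))² = (619 + 2*(-30)*(-20))² = (619 + 1200)² = 1819² = 3308761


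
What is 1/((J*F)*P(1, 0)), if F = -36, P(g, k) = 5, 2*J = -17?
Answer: 1/1530 ≈ 0.00065359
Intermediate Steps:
J = -17/2 (J = (½)*(-17) = -17/2 ≈ -8.5000)
1/((J*F)*P(1, 0)) = 1/(-17/2*(-36)*5) = 1/(306*5) = 1/1530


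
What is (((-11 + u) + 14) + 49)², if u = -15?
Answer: 1369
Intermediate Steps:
(((-11 + u) + 14) + 49)² = (((-11 - 15) + 14) + 49)² = ((-26 + 14) + 49)² = (-12 + 49)² = 37² = 1369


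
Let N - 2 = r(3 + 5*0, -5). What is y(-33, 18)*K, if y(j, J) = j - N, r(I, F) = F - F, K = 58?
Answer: -2030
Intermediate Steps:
r(I, F) = 0
N = 2 (N = 2 + 0 = 2)
y(j, J) = -2 + j (y(j, J) = j - 1*2 = j - 2 = -2 + j)
y(-33, 18)*K = (-2 - 33)*58 = -35*58 = -2030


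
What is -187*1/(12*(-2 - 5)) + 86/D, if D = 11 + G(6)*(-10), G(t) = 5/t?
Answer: 724/21 ≈ 34.476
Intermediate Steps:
D = 8/3 (D = 11 + (5/6)*(-10) = 11 + (5*(⅙))*(-10) = 11 + (⅚)*(-10) = 11 - 25/3 = 8/3 ≈ 2.6667)
-187*1/(12*(-2 - 5)) + 86/D = -187*1/(12*(-2 - 5)) + 86/(8/3) = -187/((-7*12)) + 86*(3/8) = -187/(-84) + 129/4 = -187*(-1/84) + 129/4 = 187/84 + 129/4 = 724/21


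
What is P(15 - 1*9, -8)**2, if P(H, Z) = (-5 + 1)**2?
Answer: 256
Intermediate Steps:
P(H, Z) = 16 (P(H, Z) = (-4)**2 = 16)
P(15 - 1*9, -8)**2 = 16**2 = 256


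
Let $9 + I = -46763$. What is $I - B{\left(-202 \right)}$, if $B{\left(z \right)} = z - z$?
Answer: $-46772$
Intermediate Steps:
$B{\left(z \right)} = 0$
$I = -46772$ ($I = -9 - 46763 = -46772$)
$I - B{\left(-202 \right)} = -46772 - 0 = -46772 + 0 = -46772$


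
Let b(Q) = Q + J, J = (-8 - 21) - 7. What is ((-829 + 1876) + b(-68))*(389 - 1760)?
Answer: -1292853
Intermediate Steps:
J = -36 (J = -29 - 7 = -36)
b(Q) = -36 + Q (b(Q) = Q - 36 = -36 + Q)
((-829 + 1876) + b(-68))*(389 - 1760) = ((-829 + 1876) + (-36 - 68))*(389 - 1760) = (1047 - 104)*(-1371) = 943*(-1371) = -1292853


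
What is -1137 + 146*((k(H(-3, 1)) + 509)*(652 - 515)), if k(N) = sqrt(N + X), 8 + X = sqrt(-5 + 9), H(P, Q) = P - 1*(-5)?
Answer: 10179881 + 40004*I ≈ 1.018e+7 + 40004.0*I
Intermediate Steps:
H(P, Q) = 5 + P (H(P, Q) = P + 5 = 5 + P)
X = -6 (X = -8 + sqrt(-5 + 9) = -8 + sqrt(4) = -8 + 2 = -6)
k(N) = sqrt(-6 + N) (k(N) = sqrt(N - 6) = sqrt(-6 + N))
-1137 + 146*((k(H(-3, 1)) + 509)*(652 - 515)) = -1137 + 146*((sqrt(-6 + (5 - 3)) + 509)*(652 - 515)) = -1137 + 146*((sqrt(-6 + 2) + 509)*137) = -1137 + 146*((sqrt(-4) + 509)*137) = -1137 + 146*((2*I + 509)*137) = -1137 + 146*((509 + 2*I)*137) = -1137 + 146*(69733 + 274*I) = -1137 + (10181018 + 40004*I) = 10179881 + 40004*I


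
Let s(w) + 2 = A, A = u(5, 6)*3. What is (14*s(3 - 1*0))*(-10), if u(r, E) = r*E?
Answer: -12320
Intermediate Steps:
u(r, E) = E*r
A = 90 (A = (6*5)*3 = 30*3 = 90)
s(w) = 88 (s(w) = -2 + 90 = 88)
(14*s(3 - 1*0))*(-10) = (14*88)*(-10) = 1232*(-10) = -12320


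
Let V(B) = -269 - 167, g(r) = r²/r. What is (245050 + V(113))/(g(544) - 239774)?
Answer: -122307/119615 ≈ -1.0225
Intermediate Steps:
g(r) = r
V(B) = -436
(245050 + V(113))/(g(544) - 239774) = (245050 - 436)/(544 - 239774) = 244614/(-239230) = 244614*(-1/239230) = -122307/119615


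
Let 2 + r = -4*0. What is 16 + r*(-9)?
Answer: 34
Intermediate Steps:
r = -2 (r = -2 - 4*0 = -2 + 0 = -2)
16 + r*(-9) = 16 - 2*(-9) = 16 + 18 = 34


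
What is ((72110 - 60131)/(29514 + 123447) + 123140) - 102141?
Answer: 1070680006/50987 ≈ 20999.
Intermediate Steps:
((72110 - 60131)/(29514 + 123447) + 123140) - 102141 = (11979/152961 + 123140) - 102141 = (11979*(1/152961) + 123140) - 102141 = (3993/50987 + 123140) - 102141 = 6278543173/50987 - 102141 = 1070680006/50987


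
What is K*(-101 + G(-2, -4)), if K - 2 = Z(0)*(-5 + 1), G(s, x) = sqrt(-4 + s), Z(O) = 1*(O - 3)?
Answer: -1414 + 14*I*sqrt(6) ≈ -1414.0 + 34.293*I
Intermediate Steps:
Z(O) = -3 + O (Z(O) = 1*(-3 + O) = -3 + O)
K = 14 (K = 2 + (-3 + 0)*(-5 + 1) = 2 - 3*(-4) = 2 + 12 = 14)
K*(-101 + G(-2, -4)) = 14*(-101 + sqrt(-4 - 2)) = 14*(-101 + sqrt(-6)) = 14*(-101 + I*sqrt(6)) = -1414 + 14*I*sqrt(6)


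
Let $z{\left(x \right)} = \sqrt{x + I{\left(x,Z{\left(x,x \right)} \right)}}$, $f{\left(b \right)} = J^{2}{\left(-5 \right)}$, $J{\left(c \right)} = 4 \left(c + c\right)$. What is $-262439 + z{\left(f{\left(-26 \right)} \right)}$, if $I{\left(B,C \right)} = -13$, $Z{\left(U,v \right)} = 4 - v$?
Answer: $-262439 + 23 \sqrt{3} \approx -2.624 \cdot 10^{5}$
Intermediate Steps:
$J{\left(c \right)} = 8 c$ ($J{\left(c \right)} = 4 \cdot 2 c = 8 c$)
$f{\left(b \right)} = 1600$ ($f{\left(b \right)} = \left(8 \left(-5\right)\right)^{2} = \left(-40\right)^{2} = 1600$)
$z{\left(x \right)} = \sqrt{-13 + x}$ ($z{\left(x \right)} = \sqrt{x - 13} = \sqrt{-13 + x}$)
$-262439 + z{\left(f{\left(-26 \right)} \right)} = -262439 + \sqrt{-13 + 1600} = -262439 + \sqrt{1587} = -262439 + 23 \sqrt{3}$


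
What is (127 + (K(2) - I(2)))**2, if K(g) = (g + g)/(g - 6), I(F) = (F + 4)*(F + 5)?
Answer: 7056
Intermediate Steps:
I(F) = (4 + F)*(5 + F)
K(g) = 2*g/(-6 + g) (K(g) = (2*g)/(-6 + g) = 2*g/(-6 + g))
(127 + (K(2) - I(2)))**2 = (127 + (2*2/(-6 + 2) - (20 + 2**2 + 9*2)))**2 = (127 + (2*2/(-4) - (20 + 4 + 18)))**2 = (127 + (2*2*(-1/4) - 1*42))**2 = (127 + (-1 - 42))**2 = (127 - 43)**2 = 84**2 = 7056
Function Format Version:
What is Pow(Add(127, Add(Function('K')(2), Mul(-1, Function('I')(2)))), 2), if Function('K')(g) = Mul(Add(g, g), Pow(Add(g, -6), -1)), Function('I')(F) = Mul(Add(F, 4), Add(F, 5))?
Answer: 7056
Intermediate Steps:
Function('I')(F) = Mul(Add(4, F), Add(5, F))
Function('K')(g) = Mul(2, g, Pow(Add(-6, g), -1)) (Function('K')(g) = Mul(Mul(2, g), Pow(Add(-6, g), -1)) = Mul(2, g, Pow(Add(-6, g), -1)))
Pow(Add(127, Add(Function('K')(2), Mul(-1, Function('I')(2)))), 2) = Pow(Add(127, Add(Mul(2, 2, Pow(Add(-6, 2), -1)), Mul(-1, Add(20, Pow(2, 2), Mul(9, 2))))), 2) = Pow(Add(127, Add(Mul(2, 2, Pow(-4, -1)), Mul(-1, Add(20, 4, 18)))), 2) = Pow(Add(127, Add(Mul(2, 2, Rational(-1, 4)), Mul(-1, 42))), 2) = Pow(Add(127, Add(-1, -42)), 2) = Pow(Add(127, -43), 2) = Pow(84, 2) = 7056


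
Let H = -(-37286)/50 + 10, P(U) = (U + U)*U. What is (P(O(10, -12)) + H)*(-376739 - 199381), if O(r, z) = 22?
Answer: -4965347832/5 ≈ -9.9307e+8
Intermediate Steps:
P(U) = 2*U**2 (P(U) = (2*U)*U = 2*U**2)
H = 18893/25 (H = -(-37286)/50 + 10 = -206*(-181/50) + 10 = 18643/25 + 10 = 18893/25 ≈ 755.72)
(P(O(10, -12)) + H)*(-376739 - 199381) = (2*22**2 + 18893/25)*(-376739 - 199381) = (2*484 + 18893/25)*(-576120) = (968 + 18893/25)*(-576120) = (43093/25)*(-576120) = -4965347832/5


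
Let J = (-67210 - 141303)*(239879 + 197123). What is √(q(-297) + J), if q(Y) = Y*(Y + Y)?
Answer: 2*I*√22780105402 ≈ 3.0186e+5*I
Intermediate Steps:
q(Y) = 2*Y² (q(Y) = Y*(2*Y) = 2*Y²)
J = -91120598026 (J = -208513*437002 = -91120598026)
√(q(-297) + J) = √(2*(-297)² - 91120598026) = √(2*88209 - 91120598026) = √(176418 - 91120598026) = √(-91120421608) = 2*I*√22780105402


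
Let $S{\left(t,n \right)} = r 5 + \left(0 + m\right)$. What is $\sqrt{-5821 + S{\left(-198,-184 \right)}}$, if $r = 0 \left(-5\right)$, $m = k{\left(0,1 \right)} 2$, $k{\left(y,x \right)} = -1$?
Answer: $3 i \sqrt{647} \approx 76.309 i$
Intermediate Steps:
$m = -2$ ($m = \left(-1\right) 2 = -2$)
$r = 0$
$S{\left(t,n \right)} = -2$ ($S{\left(t,n \right)} = 0 \cdot 5 + \left(0 - 2\right) = 0 - 2 = -2$)
$\sqrt{-5821 + S{\left(-198,-184 \right)}} = \sqrt{-5821 - 2} = \sqrt{-5823} = 3 i \sqrt{647}$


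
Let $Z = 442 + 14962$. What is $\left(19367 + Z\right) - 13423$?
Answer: $21348$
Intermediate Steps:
$Z = 15404$
$\left(19367 + Z\right) - 13423 = \left(19367 + 15404\right) - 13423 = 34771 - 13423 = 21348$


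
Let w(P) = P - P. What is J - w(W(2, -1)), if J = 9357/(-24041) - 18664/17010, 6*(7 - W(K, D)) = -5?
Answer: -303931897/204468705 ≈ -1.4864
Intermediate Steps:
W(K, D) = 47/6 (W(K, D) = 7 - ⅙*(-5) = 7 + ⅚ = 47/6)
w(P) = 0
J = -303931897/204468705 (J = 9357*(-1/24041) - 18664*1/17010 = -9357/24041 - 9332/8505 = -303931897/204468705 ≈ -1.4864)
J - w(W(2, -1)) = -303931897/204468705 - 1*0 = -303931897/204468705 + 0 = -303931897/204468705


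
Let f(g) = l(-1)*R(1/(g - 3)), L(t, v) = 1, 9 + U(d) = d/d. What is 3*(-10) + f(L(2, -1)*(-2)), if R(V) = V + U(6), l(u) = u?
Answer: -109/5 ≈ -21.800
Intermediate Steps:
U(d) = -8 (U(d) = -9 + d/d = -9 + 1 = -8)
R(V) = -8 + V (R(V) = V - 8 = -8 + V)
f(g) = 8 - 1/(-3 + g) (f(g) = -(-8 + 1/(g - 3)) = -(-8 + 1/(-3 + g)) = 8 - 1/(-3 + g))
3*(-10) + f(L(2, -1)*(-2)) = 3*(-10) + (-25 + 8*(1*(-2)))/(-3 + 1*(-2)) = -30 + (-25 + 8*(-2))/(-3 - 2) = -30 + (-25 - 16)/(-5) = -30 - 1/5*(-41) = -30 + 41/5 = -109/5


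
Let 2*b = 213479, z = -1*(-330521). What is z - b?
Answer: 447563/2 ≈ 2.2378e+5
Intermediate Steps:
z = 330521
b = 213479/2 (b = (1/2)*213479 = 213479/2 ≈ 1.0674e+5)
z - b = 330521 - 1*213479/2 = 330521 - 213479/2 = 447563/2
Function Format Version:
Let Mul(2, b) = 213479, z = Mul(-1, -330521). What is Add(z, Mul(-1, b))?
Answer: Rational(447563, 2) ≈ 2.2378e+5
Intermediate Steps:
z = 330521
b = Rational(213479, 2) (b = Mul(Rational(1, 2), 213479) = Rational(213479, 2) ≈ 1.0674e+5)
Add(z, Mul(-1, b)) = Add(330521, Mul(-1, Rational(213479, 2))) = Add(330521, Rational(-213479, 2)) = Rational(447563, 2)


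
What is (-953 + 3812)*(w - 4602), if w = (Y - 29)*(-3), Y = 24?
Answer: -13114233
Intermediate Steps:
w = 15 (w = (24 - 29)*(-3) = -5*(-3) = 15)
(-953 + 3812)*(w - 4602) = (-953 + 3812)*(15 - 4602) = 2859*(-4587) = -13114233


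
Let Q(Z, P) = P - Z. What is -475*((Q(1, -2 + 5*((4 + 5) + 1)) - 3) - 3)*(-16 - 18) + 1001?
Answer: 663151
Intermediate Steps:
-475*((Q(1, -2 + 5*((4 + 5) + 1)) - 3) - 3)*(-16 - 18) + 1001 = -475*((((-2 + 5*((4 + 5) + 1)) - 1*1) - 3) - 3)*(-16 - 18) + 1001 = -475*((((-2 + 5*(9 + 1)) - 1) - 3) - 3)*(-34) + 1001 = -475*((((-2 + 5*10) - 1) - 3) - 3)*(-34) + 1001 = -475*((((-2 + 50) - 1) - 3) - 3)*(-34) + 1001 = -475*(((48 - 1) - 3) - 3)*(-34) + 1001 = -475*((47 - 3) - 3)*(-34) + 1001 = -475*(44 - 3)*(-34) + 1001 = -19475*(-34) + 1001 = -475*(-1394) + 1001 = 662150 + 1001 = 663151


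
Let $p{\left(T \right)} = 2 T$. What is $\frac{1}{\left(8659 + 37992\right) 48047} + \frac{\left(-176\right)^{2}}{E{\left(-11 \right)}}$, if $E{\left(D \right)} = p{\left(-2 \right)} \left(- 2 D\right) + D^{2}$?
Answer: $\frac{6311896721155}{6724321791} \approx 938.67$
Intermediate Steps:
$E{\left(D \right)} = D^{2} + 8 D$ ($E{\left(D \right)} = 2 \left(-2\right) \left(- 2 D\right) + D^{2} = - 4 \left(- 2 D\right) + D^{2} = 8 D + D^{2} = D^{2} + 8 D$)
$\frac{1}{\left(8659 + 37992\right) 48047} + \frac{\left(-176\right)^{2}}{E{\left(-11 \right)}} = \frac{1}{\left(8659 + 37992\right) 48047} + \frac{\left(-176\right)^{2}}{\left(-11\right) \left(8 - 11\right)} = \frac{1}{46651} \cdot \frac{1}{48047} + \frac{30976}{\left(-11\right) \left(-3\right)} = \frac{1}{46651} \cdot \frac{1}{48047} + \frac{30976}{33} = \frac{1}{2241440597} + 30976 \cdot \frac{1}{33} = \frac{1}{2241440597} + \frac{2816}{3} = \frac{6311896721155}{6724321791}$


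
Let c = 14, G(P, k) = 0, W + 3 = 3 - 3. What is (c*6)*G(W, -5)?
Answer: 0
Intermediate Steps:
W = -3 (W = -3 + (3 - 3) = -3 + 0 = -3)
(c*6)*G(W, -5) = (14*6)*0 = 84*0 = 0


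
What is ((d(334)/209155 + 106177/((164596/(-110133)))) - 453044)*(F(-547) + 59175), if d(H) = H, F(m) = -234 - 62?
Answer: -1062312607093541844169/34426076380 ≈ -3.0858e+10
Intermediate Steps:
F(m) = -296
((d(334)/209155 + 106177/((164596/(-110133)))) - 453044)*(F(-547) + 59175) = ((334/209155 + 106177/((164596/(-110133)))) - 453044)*(-296 + 59175) = ((334*(1/209155) + 106177/((164596*(-1/110133)))) - 453044)*58879 = ((334/209155 + 106177/(-164596/110133)) - 453044)*58879 = ((334/209155 + 106177*(-110133/164596)) - 453044)*58879 = ((334/209155 - 11693591541/164596) - 453044)*58879 = (-2445773083782791/34426076380 - 453044)*58879 = -18042300431283511/34426076380*58879 = -1062312607093541844169/34426076380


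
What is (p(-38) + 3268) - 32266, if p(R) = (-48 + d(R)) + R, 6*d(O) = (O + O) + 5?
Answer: -174575/6 ≈ -29096.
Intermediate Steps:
d(O) = ⅚ + O/3 (d(O) = ((O + O) + 5)/6 = (2*O + 5)/6 = (5 + 2*O)/6 = ⅚ + O/3)
p(R) = -283/6 + 4*R/3 (p(R) = (-48 + (⅚ + R/3)) + R = (-283/6 + R/3) + R = -283/6 + 4*R/3)
(p(-38) + 3268) - 32266 = ((-283/6 + (4/3)*(-38)) + 3268) - 32266 = ((-283/6 - 152/3) + 3268) - 32266 = (-587/6 + 3268) - 32266 = 19021/6 - 32266 = -174575/6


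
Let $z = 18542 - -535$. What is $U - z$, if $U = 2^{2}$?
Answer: $-19073$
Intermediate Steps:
$z = 19077$ ($z = 18542 + 535 = 19077$)
$U = 4$
$U - z = 4 - 19077 = -19073$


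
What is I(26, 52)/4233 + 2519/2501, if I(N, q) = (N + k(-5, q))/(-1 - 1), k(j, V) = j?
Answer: 7091111/7057822 ≈ 1.0047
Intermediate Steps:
I(N, q) = 5/2 - N/2 (I(N, q) = (N - 5)/(-1 - 1) = (-5 + N)/(-2) = -(-5 + N)/2 = 5/2 - N/2)
I(26, 52)/4233 + 2519/2501 = (5/2 - 1/2*26)/4233 + 2519/2501 = (5/2 - 13)*(1/4233) + 2519*(1/2501) = -21/2*1/4233 + 2519/2501 = -7/2822 + 2519/2501 = 7091111/7057822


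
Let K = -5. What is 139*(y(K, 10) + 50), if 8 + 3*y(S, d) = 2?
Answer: 6672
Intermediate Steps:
y(S, d) = -2 (y(S, d) = -8/3 + (⅓)*2 = -8/3 + ⅔ = -2)
139*(y(K, 10) + 50) = 139*(-2 + 50) = 139*48 = 6672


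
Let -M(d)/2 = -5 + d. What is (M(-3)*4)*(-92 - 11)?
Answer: -6592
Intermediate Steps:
M(d) = 10 - 2*d (M(d) = -2*(-5 + d) = 10 - 2*d)
(M(-3)*4)*(-92 - 11) = ((10 - 2*(-3))*4)*(-92 - 11) = ((10 + 6)*4)*(-103) = (16*4)*(-103) = 64*(-103) = -6592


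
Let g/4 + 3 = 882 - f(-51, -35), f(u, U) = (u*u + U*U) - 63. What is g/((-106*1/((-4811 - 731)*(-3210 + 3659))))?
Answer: -14352848944/53 ≈ -2.7081e+8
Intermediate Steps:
f(u, U) = -63 + U² + u² (f(u, U) = (u² + U²) - 63 = (U² + u²) - 63 = -63 + U² + u²)
g = -11536 (g = -12 + 4*(882 - (-63 + (-35)² + (-51)²)) = -12 + 4*(882 - (-63 + 1225 + 2601)) = -12 + 4*(882 - 1*3763) = -12 + 4*(882 - 3763) = -12 + 4*(-2881) = -12 - 11524 = -11536)
g/((-106*1/((-4811 - 731)*(-3210 + 3659)))) = -11536*(-(-4811 - 731)*(-3210 + 3659)/106) = -11536/((-106/((-5542*449)))) = -11536/((-106/(-2488358))) = -11536/((-106*(-1/2488358))) = -11536/53/1244179 = -11536*1244179/53 = -14352848944/53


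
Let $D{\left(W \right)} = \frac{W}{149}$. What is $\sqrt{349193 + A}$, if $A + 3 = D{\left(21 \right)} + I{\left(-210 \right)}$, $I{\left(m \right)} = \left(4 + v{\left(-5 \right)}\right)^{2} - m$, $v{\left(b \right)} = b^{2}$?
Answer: $\frac{\sqrt{7775703570}}{149} \approx 591.81$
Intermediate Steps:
$D{\left(W \right)} = \frac{W}{149}$ ($D{\left(W \right)} = W \frac{1}{149} = \frac{W}{149}$)
$I{\left(m \right)} = 841 - m$ ($I{\left(m \right)} = \left(4 + \left(-5\right)^{2}\right)^{2} - m = \left(4 + 25\right)^{2} - m = 29^{2} - m = 841 - m$)
$A = \frac{156173}{149}$ ($A = -3 + \left(\frac{1}{149} \cdot 21 + \left(841 - -210\right)\right) = -3 + \left(\frac{21}{149} + \left(841 + 210\right)\right) = -3 + \left(\frac{21}{149} + 1051\right) = -3 + \frac{156620}{149} = \frac{156173}{149} \approx 1048.1$)
$\sqrt{349193 + A} = \sqrt{349193 + \frac{156173}{149}} = \sqrt{\frac{52185930}{149}} = \frac{\sqrt{7775703570}}{149}$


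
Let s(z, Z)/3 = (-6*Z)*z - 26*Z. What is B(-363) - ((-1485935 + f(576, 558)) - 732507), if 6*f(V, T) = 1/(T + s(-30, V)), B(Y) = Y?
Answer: 3548970761579/1600020 ≈ 2.2181e+6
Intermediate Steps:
s(z, Z) = -78*Z - 18*Z*z (s(z, Z) = 3*((-6*Z)*z - 26*Z) = 3*(-6*Z*z - 26*Z) = 3*(-26*Z - 6*Z*z) = -78*Z - 18*Z*z)
f(V, T) = 1/(6*(T + 462*V)) (f(V, T) = 1/(6*(T - 6*V*(13 + 3*(-30)))) = 1/(6*(T - 6*V*(13 - 90))) = 1/(6*(T - 6*V*(-77))) = 1/(6*(T + 462*V)))
B(-363) - ((-1485935 + f(576, 558)) - 732507) = -363 - ((-1485935 + 1/(6*(558 + 462*576))) - 732507) = -363 - ((-1485935 + 1/(6*(558 + 266112))) - 732507) = -363 - ((-1485935 + (1/6)/266670) - 732507) = -363 - ((-1485935 + (1/6)*(1/266670)) - 732507) = -363 - ((-1485935 + 1/1600020) - 732507) = -363 - (-2377525718699/1600020 - 732507) = -363 - 1*(-3549551568839/1600020) = -363 + 3549551568839/1600020 = 3548970761579/1600020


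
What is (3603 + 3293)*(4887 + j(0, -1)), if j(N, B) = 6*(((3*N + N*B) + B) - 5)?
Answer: 33452496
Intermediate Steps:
j(N, B) = -30 + 6*B + 18*N + 6*B*N (j(N, B) = 6*(((3*N + B*N) + B) - 5) = 6*((B + 3*N + B*N) - 5) = 6*(-5 + B + 3*N + B*N) = -30 + 6*B + 18*N + 6*B*N)
(3603 + 3293)*(4887 + j(0, -1)) = (3603 + 3293)*(4887 + (-30 + 6*(-1) + 18*0 + 6*(-1)*0)) = 6896*(4887 + (-30 - 6 + 0 + 0)) = 6896*(4887 - 36) = 6896*4851 = 33452496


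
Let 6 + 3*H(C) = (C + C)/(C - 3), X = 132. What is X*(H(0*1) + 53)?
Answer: 6732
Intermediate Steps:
H(C) = -2 + 2*C/(3*(-3 + C)) (H(C) = -2 + ((C + C)/(C - 3))/3 = -2 + ((2*C)/(-3 + C))/3 = -2 + (2*C/(-3 + C))/3 = -2 + 2*C/(3*(-3 + C)))
X*(H(0*1) + 53) = 132*(2*(9 - 0)/(3*(-3 + 0*1)) + 53) = 132*(2*(9 - 2*0)/(3*(-3 + 0)) + 53) = 132*((⅔)*(9 + 0)/(-3) + 53) = 132*((⅔)*(-⅓)*9 + 53) = 132*(-2 + 53) = 132*51 = 6732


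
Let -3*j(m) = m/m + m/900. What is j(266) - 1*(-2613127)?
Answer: 3527720867/1350 ≈ 2.6131e+6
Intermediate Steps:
j(m) = -1/3 - m/2700 (j(m) = -(m/m + m/900)/3 = -(1 + m*(1/900))/3 = -(1 + m/900)/3 = -1/3 - m/2700)
j(266) - 1*(-2613127) = (-1/3 - 1/2700*266) - 1*(-2613127) = (-1/3 - 133/1350) + 2613127 = -583/1350 + 2613127 = 3527720867/1350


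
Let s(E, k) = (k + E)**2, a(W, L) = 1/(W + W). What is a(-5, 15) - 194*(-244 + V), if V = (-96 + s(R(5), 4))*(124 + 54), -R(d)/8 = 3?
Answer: -104503921/10 ≈ -1.0450e+7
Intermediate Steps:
a(W, L) = 1/(2*W)
R(d) = -24 (R(d) = -8*3 = -24)
s(E, k) = (E + k)**2
V = 54112 (V = (-96 + (-24 + 4)**2)*(124 + 54) = (-96 + (-20)**2)*178 = (-96 + 400)*178 = 304*178 = 54112)
a(-5, 15) - 194*(-244 + V) = (1/2)/(-5) - 194*(-244 + 54112) = (1/2)*(-1/5) - 194*53868 = -1/10 - 10450392 = -104503921/10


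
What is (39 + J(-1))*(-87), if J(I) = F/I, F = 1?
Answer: -3306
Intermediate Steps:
J(I) = 1/I
(39 + J(-1))*(-87) = (39 + 1/(-1))*(-87) = (39 - 1)*(-87) = 38*(-87) = -3306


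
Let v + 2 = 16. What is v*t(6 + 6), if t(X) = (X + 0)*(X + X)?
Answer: 4032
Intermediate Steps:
v = 14 (v = -2 + 16 = 14)
t(X) = 2*X² (t(X) = X*(2*X) = 2*X²)
v*t(6 + 6) = 14*(2*(6 + 6)²) = 14*(2*12²) = 14*(2*144) = 14*288 = 4032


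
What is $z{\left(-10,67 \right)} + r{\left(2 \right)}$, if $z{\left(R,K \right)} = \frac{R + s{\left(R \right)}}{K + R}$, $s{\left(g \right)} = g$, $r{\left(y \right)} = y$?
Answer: $\frac{94}{57} \approx 1.6491$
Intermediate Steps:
$z{\left(R,K \right)} = \frac{2 R}{K + R}$ ($z{\left(R,K \right)} = \frac{R + R}{K + R} = \frac{2 R}{K + R}$)
$z{\left(-10,67 \right)} + r{\left(2 \right)} = 2 \left(-10\right) \frac{1}{67 - 10} + 2 = 2 \left(-10\right) \frac{1}{57} + 2 = - \frac{20}{57} + 2 = \frac{94}{57}$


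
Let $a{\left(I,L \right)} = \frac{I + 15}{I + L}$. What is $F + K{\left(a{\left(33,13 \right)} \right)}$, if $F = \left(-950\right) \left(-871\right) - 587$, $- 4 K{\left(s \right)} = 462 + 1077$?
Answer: $\frac{3305913}{4} \approx 8.2648 \cdot 10^{5}$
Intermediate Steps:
$a{\left(I,L \right)} = \frac{15 + I}{I + L}$
$K{\left(s \right)} = - \frac{1539}{4}$ ($K{\left(s \right)} = - \frac{462 + 1077}{4} = \left(- \frac{1}{4}\right) 1539 = - \frac{1539}{4}$)
$F = 826863$ ($F = 827450 - 587 = 826863$)
$F + K{\left(a{\left(33,13 \right)} \right)} = 826863 - \frac{1539}{4} = \frac{3305913}{4}$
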